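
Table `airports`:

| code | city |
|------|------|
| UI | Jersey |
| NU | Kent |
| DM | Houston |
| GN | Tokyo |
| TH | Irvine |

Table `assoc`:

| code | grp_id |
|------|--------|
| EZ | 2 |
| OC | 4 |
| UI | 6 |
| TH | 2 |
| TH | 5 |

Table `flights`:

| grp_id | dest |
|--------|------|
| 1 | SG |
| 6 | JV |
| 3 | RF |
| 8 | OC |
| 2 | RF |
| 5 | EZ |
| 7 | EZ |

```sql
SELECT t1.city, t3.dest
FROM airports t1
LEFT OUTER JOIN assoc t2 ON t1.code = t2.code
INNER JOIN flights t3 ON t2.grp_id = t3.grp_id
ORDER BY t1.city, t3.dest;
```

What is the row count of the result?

Joins associate left-to-right: airports LEFT JOIN assoc on code gives 6 intermediate row(s).
Then INNER JOIN `flights t3` on grp_id: keep only rows whose t2.grp_id appears in t3.
Result: 3 row(s).

3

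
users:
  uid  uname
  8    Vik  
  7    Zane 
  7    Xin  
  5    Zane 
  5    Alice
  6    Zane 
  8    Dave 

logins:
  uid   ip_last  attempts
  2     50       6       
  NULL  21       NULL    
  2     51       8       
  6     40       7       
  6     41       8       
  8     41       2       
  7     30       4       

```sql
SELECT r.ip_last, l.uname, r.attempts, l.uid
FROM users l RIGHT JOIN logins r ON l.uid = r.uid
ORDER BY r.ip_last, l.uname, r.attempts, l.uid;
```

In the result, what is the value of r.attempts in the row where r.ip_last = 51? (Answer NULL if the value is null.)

RIGHT JOIN keeps every row from `logins`; unmatched rows get NULL for `users`'s columns.
Matching on l.uid = r.uid. A NULL in a compared column never satisfies the condition.
- l (uid=8) pairs with 1 row(s) of r.
- l (uid=7) pairs with 1 row(s) of r.
- l (uid=7) pairs with 1 row(s) of r.
- l (uid=5) has no partner in r.
- l (uid=5) has no partner in r.
- l (uid=6) pairs with 2 row(s) of r.
- l (uid=8) pairs with 1 row(s) of r.
- 3 row(s) from r found no l partner → padded with NULL.

8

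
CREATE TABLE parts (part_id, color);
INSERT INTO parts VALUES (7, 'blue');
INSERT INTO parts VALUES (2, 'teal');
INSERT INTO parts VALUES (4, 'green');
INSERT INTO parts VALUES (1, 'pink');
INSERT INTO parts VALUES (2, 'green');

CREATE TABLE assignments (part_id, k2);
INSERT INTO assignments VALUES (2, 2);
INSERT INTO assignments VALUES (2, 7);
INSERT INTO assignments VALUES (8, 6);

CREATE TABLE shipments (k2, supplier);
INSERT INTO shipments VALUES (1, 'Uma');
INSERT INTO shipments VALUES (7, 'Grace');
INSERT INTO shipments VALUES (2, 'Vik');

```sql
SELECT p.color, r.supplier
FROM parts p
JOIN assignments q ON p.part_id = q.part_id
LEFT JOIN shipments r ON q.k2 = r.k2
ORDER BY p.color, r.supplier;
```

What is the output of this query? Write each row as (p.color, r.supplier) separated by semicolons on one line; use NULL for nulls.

(green, Grace); (green, Vik); (teal, Grace); (teal, Vik)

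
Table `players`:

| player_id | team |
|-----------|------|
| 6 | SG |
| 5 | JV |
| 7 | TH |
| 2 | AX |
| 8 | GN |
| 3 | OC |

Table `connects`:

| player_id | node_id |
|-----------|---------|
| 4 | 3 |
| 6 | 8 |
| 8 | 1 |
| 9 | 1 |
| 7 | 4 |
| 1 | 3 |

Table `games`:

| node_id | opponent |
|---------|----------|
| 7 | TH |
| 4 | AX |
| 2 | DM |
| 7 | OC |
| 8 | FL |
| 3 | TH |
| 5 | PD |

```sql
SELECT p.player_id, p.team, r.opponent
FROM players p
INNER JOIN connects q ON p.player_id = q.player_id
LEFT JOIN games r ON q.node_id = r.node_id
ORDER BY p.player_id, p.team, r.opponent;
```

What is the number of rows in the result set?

3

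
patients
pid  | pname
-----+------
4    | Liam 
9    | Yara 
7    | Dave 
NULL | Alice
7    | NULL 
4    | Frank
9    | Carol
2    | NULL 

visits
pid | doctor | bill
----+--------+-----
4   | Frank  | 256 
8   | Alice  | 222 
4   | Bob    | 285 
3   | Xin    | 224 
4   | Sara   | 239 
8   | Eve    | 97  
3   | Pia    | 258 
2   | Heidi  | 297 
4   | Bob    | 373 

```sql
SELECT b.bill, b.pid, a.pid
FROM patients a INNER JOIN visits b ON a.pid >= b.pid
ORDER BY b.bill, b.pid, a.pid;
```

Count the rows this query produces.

INNER JOIN keeps only pairs where the ON condition holds.
Matching on a.pid >= b.pid. A NULL in a compared column never satisfies the condition.
Matched pairs: 47.
Total: 47 rows.

47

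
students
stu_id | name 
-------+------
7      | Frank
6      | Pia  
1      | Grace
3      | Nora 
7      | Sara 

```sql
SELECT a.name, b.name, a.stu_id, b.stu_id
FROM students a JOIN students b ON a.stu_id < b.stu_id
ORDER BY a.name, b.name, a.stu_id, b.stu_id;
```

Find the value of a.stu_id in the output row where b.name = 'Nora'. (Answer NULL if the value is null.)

1

INNER JOIN keeps only pairs where the ON condition holds.
Matching on a.stu_id < b.stu_id.
- a[0] stu_id=7 → no match; dropped.
- a[1] stu_id=6 → 2 match(es) in b → 2 row(s).
- a[2] stu_id=1 → 4 match(es) in b → 4 row(s).
- a[3] stu_id=3 → 3 match(es) in b → 3 row(s).
- a[4] stu_id=7 → no match; dropped.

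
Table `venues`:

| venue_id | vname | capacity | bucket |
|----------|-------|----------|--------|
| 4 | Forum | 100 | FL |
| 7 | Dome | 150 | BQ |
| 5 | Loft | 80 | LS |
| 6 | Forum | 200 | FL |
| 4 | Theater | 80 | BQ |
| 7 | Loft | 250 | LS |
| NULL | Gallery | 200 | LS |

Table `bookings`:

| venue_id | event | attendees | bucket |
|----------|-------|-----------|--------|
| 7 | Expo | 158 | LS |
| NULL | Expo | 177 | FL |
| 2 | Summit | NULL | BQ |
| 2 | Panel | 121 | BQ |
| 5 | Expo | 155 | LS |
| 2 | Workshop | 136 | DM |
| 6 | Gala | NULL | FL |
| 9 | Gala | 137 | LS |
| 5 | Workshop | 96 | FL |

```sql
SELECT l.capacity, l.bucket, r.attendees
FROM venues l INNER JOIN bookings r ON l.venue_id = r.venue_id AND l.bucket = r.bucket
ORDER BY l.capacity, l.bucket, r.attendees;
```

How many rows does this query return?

3

INNER JOIN keeps only pairs where the ON condition holds.
Matching on l.venue_id = r.venue_id AND l.bucket = r.bucket. A NULL in a compared column never satisfies the condition.
- l row (venue_id=4, bucket=FL): no match → dropped.
- l row (venue_id=7, bucket=BQ): no match → dropped.
- l row (venue_id=5, bucket=LS): matches 1 r row(s) → 1 output row(s).
- l row (venue_id=6, bucket=FL): matches 1 r row(s) → 1 output row(s).
- l row (venue_id=4, bucket=BQ): no match → dropped.
- l row (venue_id=7, bucket=LS): matches 1 r row(s) → 1 output row(s).
- l row (venue_id=NULL, bucket=LS): no match → dropped.
Total: 3 rows.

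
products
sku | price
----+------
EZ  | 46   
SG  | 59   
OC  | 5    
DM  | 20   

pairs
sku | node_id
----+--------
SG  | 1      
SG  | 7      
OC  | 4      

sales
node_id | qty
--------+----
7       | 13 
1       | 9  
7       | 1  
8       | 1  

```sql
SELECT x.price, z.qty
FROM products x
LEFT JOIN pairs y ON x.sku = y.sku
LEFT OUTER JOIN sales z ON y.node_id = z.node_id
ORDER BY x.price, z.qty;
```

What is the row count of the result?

Evaluate left to right. First `products x LEFT JOIN pairs y` on sku: 5 row(s).
Then LEFT JOIN `sales z` on node_id: each of those 5 rows is kept; rows whose y.node_id has no match in z get NULL for z's columns.
Result: 6 row(s).

6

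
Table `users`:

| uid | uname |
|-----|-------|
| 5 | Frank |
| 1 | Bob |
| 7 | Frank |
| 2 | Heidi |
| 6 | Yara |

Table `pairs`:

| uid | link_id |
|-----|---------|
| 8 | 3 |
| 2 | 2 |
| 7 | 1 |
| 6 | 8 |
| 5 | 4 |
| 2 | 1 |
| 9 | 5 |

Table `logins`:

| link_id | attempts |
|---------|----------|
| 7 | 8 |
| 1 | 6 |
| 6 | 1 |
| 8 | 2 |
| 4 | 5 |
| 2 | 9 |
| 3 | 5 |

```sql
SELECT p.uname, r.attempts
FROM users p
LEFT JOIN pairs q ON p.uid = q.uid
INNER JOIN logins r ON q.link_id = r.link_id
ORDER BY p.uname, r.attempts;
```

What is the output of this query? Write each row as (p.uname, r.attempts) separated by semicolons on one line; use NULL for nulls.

(Frank, 5); (Frank, 6); (Heidi, 6); (Heidi, 9); (Yara, 2)

Step 1 — p LEFT JOIN q on uid → 6 row(s).
Then INNER JOIN `logins r` on link_id: keep only rows whose q.link_id appears in r.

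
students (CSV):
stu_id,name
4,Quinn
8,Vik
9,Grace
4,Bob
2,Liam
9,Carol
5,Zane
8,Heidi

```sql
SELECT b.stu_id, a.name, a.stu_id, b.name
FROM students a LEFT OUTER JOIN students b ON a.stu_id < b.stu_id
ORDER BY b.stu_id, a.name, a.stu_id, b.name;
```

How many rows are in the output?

27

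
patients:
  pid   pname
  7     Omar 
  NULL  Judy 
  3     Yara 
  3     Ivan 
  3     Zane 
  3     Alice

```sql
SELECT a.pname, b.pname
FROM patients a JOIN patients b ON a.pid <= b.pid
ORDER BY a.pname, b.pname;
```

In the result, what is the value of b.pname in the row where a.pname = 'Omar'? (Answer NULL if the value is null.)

Omar

INNER JOIN keeps only pairs where the ON condition holds.
Matching on a.pid <= b.pid. A NULL in a compared column never satisfies the condition.
- a row (pid=7): matches 1 b row(s) → 1 output row(s).
- a row (pid=NULL): no match → dropped.
- a row (pid=3): matches 5 b row(s) → 5 output row(s).
- a row (pid=3): matches 5 b row(s) → 5 output row(s).
- a row (pid=3): matches 5 b row(s) → 5 output row(s).
- a row (pid=3): matches 5 b row(s) → 5 output row(s).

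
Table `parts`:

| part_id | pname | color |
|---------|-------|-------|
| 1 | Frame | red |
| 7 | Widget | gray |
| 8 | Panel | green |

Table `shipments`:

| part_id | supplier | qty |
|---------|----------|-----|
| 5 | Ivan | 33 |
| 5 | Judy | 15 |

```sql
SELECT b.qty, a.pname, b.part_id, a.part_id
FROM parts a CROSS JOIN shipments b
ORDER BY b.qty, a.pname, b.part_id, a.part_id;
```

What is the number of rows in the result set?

CROSS JOIN pairs every row of `parts` with every row of `shipments`: 3 × 2 = 6 rows.

6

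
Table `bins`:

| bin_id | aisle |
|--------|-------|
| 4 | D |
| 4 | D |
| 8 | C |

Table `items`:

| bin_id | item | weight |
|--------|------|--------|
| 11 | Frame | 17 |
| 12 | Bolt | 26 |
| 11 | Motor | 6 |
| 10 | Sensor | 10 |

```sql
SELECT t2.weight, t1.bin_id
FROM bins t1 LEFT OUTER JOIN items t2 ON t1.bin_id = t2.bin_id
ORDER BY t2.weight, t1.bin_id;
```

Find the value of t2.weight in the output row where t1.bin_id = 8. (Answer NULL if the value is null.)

NULL

LEFT JOIN keeps every row from `bins`; unmatched rows get NULL for `items`'s columns.
Matching on t1.bin_id = t2.bin_id.
- bin_id=4: no t2 row matches, row kept with t2 columns NULL.
- bin_id=4: no t2 row matches, row kept with t2 columns NULL.
- bin_id=8: no t2 row matches, row kept with t2 columns NULL.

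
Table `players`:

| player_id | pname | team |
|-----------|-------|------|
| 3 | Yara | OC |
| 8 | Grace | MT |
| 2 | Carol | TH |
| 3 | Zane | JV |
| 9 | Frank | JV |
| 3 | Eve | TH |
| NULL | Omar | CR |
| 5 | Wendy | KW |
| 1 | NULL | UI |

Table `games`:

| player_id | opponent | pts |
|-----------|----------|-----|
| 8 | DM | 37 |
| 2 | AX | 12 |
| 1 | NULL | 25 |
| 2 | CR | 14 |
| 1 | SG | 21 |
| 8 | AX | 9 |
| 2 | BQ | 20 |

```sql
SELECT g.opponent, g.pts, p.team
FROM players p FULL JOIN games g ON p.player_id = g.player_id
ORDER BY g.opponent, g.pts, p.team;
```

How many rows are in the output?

FULL OUTER JOIN keeps every row from both sides; unmatched rows get NULL for the other side's columns.
Matching on p.player_id = g.player_id. A NULL in a compared column never satisfies the condition.
- player_id=3: no g row matches, row kept with g columns NULL.
- player_id=8: 2 matching g row(s), so 2 row(s) emitted.
- player_id=2: 3 matching g row(s), so 3 row(s) emitted.
- player_id=3: no g row matches, row kept with g columns NULL.
- player_id=9: no g row matches, row kept with g columns NULL.
- player_id=3: no g row matches, row kept with g columns NULL.
- player_id=NULL: no g row matches, row kept with g columns NULL.
- player_id=5: no g row matches, row kept with g columns NULL.
- player_id=1: 2 matching g row(s), so 2 row(s) emitted.
Total: 7 matched + 6 padded = 13 rows.

13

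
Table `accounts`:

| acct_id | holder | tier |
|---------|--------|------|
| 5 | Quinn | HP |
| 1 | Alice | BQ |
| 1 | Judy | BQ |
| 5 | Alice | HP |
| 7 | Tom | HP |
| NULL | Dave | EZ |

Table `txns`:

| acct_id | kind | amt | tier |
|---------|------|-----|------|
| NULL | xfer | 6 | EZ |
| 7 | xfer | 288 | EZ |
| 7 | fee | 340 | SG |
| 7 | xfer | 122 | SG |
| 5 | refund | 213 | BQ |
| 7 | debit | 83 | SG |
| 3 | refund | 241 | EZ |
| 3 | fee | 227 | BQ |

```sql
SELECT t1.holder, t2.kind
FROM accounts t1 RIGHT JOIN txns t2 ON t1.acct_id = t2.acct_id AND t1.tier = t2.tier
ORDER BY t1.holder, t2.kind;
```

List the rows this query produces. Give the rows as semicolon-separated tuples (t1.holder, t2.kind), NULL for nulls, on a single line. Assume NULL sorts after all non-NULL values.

(NULL, debit); (NULL, fee); (NULL, fee); (NULL, refund); (NULL, refund); (NULL, xfer); (NULL, xfer); (NULL, xfer)

RIGHT JOIN keeps every row from `txns`; unmatched rows get NULL for `accounts`'s columns.
Matching on t1.acct_id = t2.acct_id AND t1.tier = t2.tier. A NULL in a compared column never satisfies the condition.
Matched pairs: 0; unmatched t2 rows kept: 8.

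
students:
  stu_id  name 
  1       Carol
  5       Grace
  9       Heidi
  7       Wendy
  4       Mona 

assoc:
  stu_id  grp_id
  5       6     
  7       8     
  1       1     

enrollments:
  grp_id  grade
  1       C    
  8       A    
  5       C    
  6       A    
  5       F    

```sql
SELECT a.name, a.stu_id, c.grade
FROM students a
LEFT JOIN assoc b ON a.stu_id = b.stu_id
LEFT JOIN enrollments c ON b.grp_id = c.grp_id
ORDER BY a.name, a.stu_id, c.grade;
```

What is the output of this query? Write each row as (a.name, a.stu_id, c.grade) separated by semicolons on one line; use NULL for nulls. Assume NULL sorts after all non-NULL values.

Step 1 — a LEFT JOIN b on stu_id → 5 row(s).
Then LEFT JOIN `enrollments c` on grp_id: each of those 5 rows is kept; rows whose b.grp_id has no match in c get NULL for c's columns.

(Carol, 1, C); (Grace, 5, A); (Heidi, 9, NULL); (Mona, 4, NULL); (Wendy, 7, A)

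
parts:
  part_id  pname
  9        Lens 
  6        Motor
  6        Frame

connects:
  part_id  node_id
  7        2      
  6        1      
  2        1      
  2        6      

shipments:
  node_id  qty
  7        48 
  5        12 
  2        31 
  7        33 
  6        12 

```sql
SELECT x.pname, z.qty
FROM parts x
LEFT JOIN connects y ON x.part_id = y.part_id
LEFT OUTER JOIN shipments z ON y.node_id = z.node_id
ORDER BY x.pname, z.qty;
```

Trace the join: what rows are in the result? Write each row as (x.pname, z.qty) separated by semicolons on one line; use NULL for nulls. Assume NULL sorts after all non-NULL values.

(Frame, NULL); (Lens, NULL); (Motor, NULL)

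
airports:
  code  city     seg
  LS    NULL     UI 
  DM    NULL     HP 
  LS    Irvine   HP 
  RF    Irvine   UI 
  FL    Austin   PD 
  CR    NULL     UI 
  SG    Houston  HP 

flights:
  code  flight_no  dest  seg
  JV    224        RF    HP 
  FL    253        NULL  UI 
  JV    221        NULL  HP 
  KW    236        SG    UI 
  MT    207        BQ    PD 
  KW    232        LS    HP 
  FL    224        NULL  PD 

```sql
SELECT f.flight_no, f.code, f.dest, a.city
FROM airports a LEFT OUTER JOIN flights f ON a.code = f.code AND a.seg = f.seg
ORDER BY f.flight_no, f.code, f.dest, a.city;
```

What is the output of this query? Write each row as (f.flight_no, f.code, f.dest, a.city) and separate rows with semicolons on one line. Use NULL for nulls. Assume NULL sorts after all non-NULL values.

(224, FL, NULL, Austin); (NULL, NULL, NULL, Houston); (NULL, NULL, NULL, Irvine); (NULL, NULL, NULL, Irvine); (NULL, NULL, NULL, NULL); (NULL, NULL, NULL, NULL); (NULL, NULL, NULL, NULL)

LEFT JOIN keeps every row from `airports`; unmatched rows get NULL for `flights`'s columns.
Matching on a.code = f.code AND a.seg = f.seg.
Matched pairs: 1; unmatched a rows kept: 6.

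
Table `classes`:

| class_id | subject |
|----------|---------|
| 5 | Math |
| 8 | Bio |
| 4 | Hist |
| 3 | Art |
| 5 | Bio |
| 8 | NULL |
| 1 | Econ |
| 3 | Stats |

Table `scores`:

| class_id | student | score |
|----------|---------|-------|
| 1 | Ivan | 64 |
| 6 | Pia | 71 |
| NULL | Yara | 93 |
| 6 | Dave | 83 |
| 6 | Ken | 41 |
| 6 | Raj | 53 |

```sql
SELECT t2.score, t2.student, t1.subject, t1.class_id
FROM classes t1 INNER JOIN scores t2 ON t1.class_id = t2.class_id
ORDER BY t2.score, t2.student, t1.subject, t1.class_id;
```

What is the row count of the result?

1

INNER JOIN keeps only pairs where the ON condition holds.
Matching on t1.class_id = t2.class_id. A NULL in a compared column never satisfies the condition.
- t1[0] class_id=5 → no match; dropped.
- t1[1] class_id=8 → no match; dropped.
- t1[2] class_id=4 → no match; dropped.
- t1[3] class_id=3 → no match; dropped.
- t1[4] class_id=5 → no match; dropped.
- t1[5] class_id=8 → no match; dropped.
- t1[6] class_id=1 → 1 match(es) in t2 → 1 row(s).
- t1[7] class_id=3 → no match; dropped.
Total: 1 rows.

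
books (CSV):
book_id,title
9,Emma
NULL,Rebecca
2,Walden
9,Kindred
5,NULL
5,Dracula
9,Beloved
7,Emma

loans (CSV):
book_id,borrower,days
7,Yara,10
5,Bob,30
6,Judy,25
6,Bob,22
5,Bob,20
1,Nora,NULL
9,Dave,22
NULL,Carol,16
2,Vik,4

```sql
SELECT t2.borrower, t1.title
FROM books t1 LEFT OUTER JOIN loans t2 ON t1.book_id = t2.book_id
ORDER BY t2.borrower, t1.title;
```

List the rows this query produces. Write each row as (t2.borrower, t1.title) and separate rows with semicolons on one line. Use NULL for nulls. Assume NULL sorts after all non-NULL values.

(Bob, Dracula); (Bob, Dracula); (Bob, NULL); (Bob, NULL); (Dave, Beloved); (Dave, Emma); (Dave, Kindred); (Vik, Walden); (Yara, Emma); (NULL, Rebecca)

LEFT JOIN keeps every row from `books`; unmatched rows get NULL for `loans`'s columns.
Matching on t1.book_id = t2.book_id. A NULL in a compared column never satisfies the condition.
- t1 (book_id=9) pairs with 1 row(s) of t2.
- t1 (book_id=NULL) has no partner → padded with NULL.
- t1 (book_id=2) pairs with 1 row(s) of t2.
- t1 (book_id=9) pairs with 1 row(s) of t2.
- t1 (book_id=5) pairs with 2 row(s) of t2.
- t1 (book_id=5) pairs with 2 row(s) of t2.
- t1 (book_id=9) pairs with 1 row(s) of t2.
- t1 (book_id=7) pairs with 1 row(s) of t2.
After projecting and ordering:
t2.borrower | t1.title
Bob | Dracula
Bob | Dracula
Bob | NULL
Bob | NULL
Dave | Beloved
Dave | Emma
Dave | Kindred
Vik | Walden
Yara | Emma
NULL | Rebecca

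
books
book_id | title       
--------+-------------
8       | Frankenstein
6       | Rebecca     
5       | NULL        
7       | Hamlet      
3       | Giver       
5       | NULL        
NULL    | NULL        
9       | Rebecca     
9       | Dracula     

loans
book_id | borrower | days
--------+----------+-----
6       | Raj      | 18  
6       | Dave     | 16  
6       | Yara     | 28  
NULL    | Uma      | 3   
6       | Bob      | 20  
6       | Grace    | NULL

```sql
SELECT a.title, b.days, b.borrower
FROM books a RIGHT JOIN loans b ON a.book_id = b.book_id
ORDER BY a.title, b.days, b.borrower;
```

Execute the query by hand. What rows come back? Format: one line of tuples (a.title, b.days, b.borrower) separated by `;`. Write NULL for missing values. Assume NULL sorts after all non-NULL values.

RIGHT JOIN keeps every row from `loans`; unmatched rows get NULL for `books`'s columns.
Matching on a.book_id = b.book_id. A NULL in a compared column never satisfies the condition.
Matched pairs: 5; unmatched b rows kept: 1.

(Rebecca, 16, Dave); (Rebecca, 18, Raj); (Rebecca, 20, Bob); (Rebecca, 28, Yara); (Rebecca, NULL, Grace); (NULL, 3, Uma)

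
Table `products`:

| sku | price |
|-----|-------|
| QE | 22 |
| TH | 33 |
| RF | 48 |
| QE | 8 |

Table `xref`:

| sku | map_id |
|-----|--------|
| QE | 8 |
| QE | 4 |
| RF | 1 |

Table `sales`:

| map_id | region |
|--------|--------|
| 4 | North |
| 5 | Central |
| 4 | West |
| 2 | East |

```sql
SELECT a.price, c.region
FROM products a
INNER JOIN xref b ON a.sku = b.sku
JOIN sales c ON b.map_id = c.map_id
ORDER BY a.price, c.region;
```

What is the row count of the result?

4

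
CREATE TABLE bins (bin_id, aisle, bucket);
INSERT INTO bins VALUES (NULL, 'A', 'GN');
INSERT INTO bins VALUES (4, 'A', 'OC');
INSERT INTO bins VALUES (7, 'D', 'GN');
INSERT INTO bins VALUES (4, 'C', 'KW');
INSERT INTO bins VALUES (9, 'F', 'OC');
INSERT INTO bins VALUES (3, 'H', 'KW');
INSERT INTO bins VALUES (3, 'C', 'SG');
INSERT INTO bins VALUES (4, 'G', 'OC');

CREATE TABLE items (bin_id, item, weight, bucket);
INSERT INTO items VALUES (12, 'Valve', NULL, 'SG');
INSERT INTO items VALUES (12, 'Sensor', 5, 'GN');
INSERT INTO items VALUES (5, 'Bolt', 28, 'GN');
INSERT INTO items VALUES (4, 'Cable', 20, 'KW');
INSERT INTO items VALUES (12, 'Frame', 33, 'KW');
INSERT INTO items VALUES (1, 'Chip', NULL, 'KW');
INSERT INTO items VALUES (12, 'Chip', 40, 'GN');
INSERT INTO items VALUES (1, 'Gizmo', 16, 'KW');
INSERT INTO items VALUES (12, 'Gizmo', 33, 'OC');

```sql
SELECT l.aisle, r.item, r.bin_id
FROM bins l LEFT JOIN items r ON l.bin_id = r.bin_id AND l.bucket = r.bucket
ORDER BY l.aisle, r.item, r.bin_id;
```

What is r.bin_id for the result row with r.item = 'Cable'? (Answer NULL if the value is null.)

4

LEFT JOIN keeps every row from `bins`; unmatched rows get NULL for `items`'s columns.
Matching on l.bin_id = r.bin_id AND l.bucket = r.bucket. A NULL in a compared column never satisfies the condition.
- l[0] bin_id=NULL, bucket=GN → no match; kept with NULLs on the r side.
- l[1] bin_id=4, bucket=OC → no match; kept with NULLs on the r side.
- l[2] bin_id=7, bucket=GN → no match; kept with NULLs on the r side.
- l[3] bin_id=4, bucket=KW → 1 match(es) in r → 1 row(s).
- l[4] bin_id=9, bucket=OC → no match; kept with NULLs on the r side.
- l[5] bin_id=3, bucket=KW → no match; kept with NULLs on the r side.
- l[6] bin_id=3, bucket=SG → no match; kept with NULLs on the r side.
- l[7] bin_id=4, bucket=OC → no match; kept with NULLs on the r side.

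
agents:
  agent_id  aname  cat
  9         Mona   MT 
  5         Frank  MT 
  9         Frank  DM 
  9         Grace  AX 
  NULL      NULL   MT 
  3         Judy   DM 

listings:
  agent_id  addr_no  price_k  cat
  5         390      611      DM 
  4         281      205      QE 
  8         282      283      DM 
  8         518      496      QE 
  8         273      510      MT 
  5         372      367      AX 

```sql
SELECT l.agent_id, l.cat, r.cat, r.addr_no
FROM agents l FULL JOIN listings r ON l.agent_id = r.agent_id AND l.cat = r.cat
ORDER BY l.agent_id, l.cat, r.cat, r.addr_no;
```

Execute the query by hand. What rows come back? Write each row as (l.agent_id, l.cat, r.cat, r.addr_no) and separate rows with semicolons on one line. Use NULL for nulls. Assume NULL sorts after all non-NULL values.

(3, DM, NULL, NULL); (5, MT, NULL, NULL); (9, AX, NULL, NULL); (9, DM, NULL, NULL); (9, MT, NULL, NULL); (NULL, MT, NULL, NULL); (NULL, NULL, AX, 372); (NULL, NULL, DM, 282); (NULL, NULL, DM, 390); (NULL, NULL, MT, 273); (NULL, NULL, QE, 281); (NULL, NULL, QE, 518)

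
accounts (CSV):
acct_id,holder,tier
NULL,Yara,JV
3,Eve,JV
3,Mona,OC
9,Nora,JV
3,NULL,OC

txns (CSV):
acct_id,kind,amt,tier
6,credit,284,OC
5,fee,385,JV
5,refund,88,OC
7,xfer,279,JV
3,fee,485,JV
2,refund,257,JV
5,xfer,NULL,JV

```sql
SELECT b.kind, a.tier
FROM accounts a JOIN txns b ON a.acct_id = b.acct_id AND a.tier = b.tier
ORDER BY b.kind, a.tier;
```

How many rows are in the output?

INNER JOIN keeps only pairs where the ON condition holds.
Matching on a.acct_id = b.acct_id AND a.tier = b.tier. A NULL in a compared column never satisfies the condition.
- a (acct_id=NULL, tier=JV) has no partner → excluded.
- a (acct_id=3, tier=JV) pairs with 1 row(s) of b.
- a (acct_id=3, tier=OC) has no partner → excluded.
- a (acct_id=9, tier=JV) has no partner → excluded.
- a (acct_id=3, tier=OC) has no partner → excluded.
Total: 1 rows.

1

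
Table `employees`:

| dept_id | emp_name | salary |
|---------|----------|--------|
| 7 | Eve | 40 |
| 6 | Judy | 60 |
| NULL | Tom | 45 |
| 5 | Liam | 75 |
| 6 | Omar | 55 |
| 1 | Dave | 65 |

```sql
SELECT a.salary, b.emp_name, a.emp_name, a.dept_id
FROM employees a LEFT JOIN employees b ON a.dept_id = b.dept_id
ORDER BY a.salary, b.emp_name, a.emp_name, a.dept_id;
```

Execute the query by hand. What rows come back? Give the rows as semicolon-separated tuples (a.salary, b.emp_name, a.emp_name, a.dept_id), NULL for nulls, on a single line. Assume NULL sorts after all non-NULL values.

(40, Eve, Eve, 7); (45, NULL, Tom, NULL); (55, Judy, Omar, 6); (55, Omar, Omar, 6); (60, Judy, Judy, 6); (60, Omar, Judy, 6); (65, Dave, Dave, 1); (75, Liam, Liam, 5)

LEFT JOIN keeps every row from `employees a`; unmatched rows get NULL for `employees b`'s columns.
Matching on a.dept_id = b.dept_id. A NULL in a compared column never satisfies the condition.
- a[0] dept_id=7 → 1 match(es) in b → 1 row(s).
- a[1] dept_id=6 → 2 match(es) in b → 2 row(s).
- a[2] dept_id=NULL → no match; kept with NULLs on the b side.
- a[3] dept_id=5 → 1 match(es) in b → 1 row(s).
- a[4] dept_id=6 → 2 match(es) in b → 2 row(s).
- a[5] dept_id=1 → 1 match(es) in b → 1 row(s).
After projecting and ordering:
a.salary | b.emp_name | a.emp_name | a.dept_id
40 | Eve | Eve | 7
45 | NULL | Tom | NULL
55 | Judy | Omar | 6
55 | Omar | Omar | 6
60 | Judy | Judy | 6
60 | Omar | Judy | 6
65 | Dave | Dave | 1
75 | Liam | Liam | 5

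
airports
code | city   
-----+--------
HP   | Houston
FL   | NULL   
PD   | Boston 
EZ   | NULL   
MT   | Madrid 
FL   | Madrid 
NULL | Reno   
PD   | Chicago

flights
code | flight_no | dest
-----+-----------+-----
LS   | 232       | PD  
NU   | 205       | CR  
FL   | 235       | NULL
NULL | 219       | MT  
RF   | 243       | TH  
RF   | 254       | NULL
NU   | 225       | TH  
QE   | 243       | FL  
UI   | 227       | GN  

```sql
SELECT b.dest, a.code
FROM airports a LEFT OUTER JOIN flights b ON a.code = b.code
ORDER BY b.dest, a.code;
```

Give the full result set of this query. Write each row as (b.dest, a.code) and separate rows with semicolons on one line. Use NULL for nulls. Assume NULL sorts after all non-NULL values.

LEFT JOIN keeps every row from `airports`; unmatched rows get NULL for `flights`'s columns.
Matching on a.code = b.code. A NULL in a compared column never satisfies the condition.
- a[0] code=HP → no match; kept with NULLs on the b side.
- a[1] code=FL → 1 match(es) in b → 1 row(s).
- a[2] code=PD → no match; kept with NULLs on the b side.
- a[3] code=EZ → no match; kept with NULLs on the b side.
- a[4] code=MT → no match; kept with NULLs on the b side.
- a[5] code=FL → 1 match(es) in b → 1 row(s).
- a[6] code=NULL → no match; kept with NULLs on the b side.
- a[7] code=PD → no match; kept with NULLs on the b side.
After projecting and ordering:
b.dest | a.code
NULL | EZ
NULL | FL
NULL | FL
NULL | HP
NULL | MT
NULL | PD
NULL | PD
NULL | NULL

(NULL, EZ); (NULL, FL); (NULL, FL); (NULL, HP); (NULL, MT); (NULL, PD); (NULL, PD); (NULL, NULL)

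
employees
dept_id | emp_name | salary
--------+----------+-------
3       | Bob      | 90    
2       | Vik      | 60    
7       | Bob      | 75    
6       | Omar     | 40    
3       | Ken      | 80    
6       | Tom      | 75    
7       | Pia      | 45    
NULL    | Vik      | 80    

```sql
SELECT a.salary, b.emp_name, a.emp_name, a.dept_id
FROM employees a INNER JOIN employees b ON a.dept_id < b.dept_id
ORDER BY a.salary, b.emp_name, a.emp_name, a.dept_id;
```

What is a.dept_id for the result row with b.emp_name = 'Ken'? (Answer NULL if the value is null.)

2

INNER JOIN keeps only pairs where the ON condition holds.
Matching on a.dept_id < b.dept_id. A NULL in a compared column never satisfies the condition.
- dept_id=3: 4 matching b row(s), so 4 row(s) emitted.
- dept_id=2: 6 matching b row(s), so 6 row(s) emitted.
- dept_id=7: no matching b row, dropped.
- dept_id=6: 2 matching b row(s), so 2 row(s) emitted.
- dept_id=3: 4 matching b row(s), so 4 row(s) emitted.
- dept_id=6: 2 matching b row(s), so 2 row(s) emitted.
- dept_id=7: no matching b row, dropped.
- dept_id=NULL: no matching b row, dropped.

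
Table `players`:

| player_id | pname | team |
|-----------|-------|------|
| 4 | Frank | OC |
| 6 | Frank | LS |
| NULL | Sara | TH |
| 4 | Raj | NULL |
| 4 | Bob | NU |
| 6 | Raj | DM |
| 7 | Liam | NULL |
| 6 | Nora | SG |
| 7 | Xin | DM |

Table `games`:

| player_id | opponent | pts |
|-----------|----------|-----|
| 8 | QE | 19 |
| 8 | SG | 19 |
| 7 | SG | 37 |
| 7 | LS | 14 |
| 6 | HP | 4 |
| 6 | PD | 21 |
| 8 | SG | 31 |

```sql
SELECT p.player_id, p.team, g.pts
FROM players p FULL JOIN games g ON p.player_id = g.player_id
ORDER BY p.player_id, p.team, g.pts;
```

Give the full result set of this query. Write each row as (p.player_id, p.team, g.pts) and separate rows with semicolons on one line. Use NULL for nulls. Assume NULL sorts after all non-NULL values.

FULL OUTER JOIN keeps every row from both sides; unmatched rows get NULL for the other side's columns.
Matching on p.player_id = g.player_id. A NULL in a compared column never satisfies the condition.
Matched pairs: 10; unmatched p rows kept: 4; unmatched g rows kept: 3.

(4, NU, NULL); (4, OC, NULL); (4, NULL, NULL); (6, DM, 4); (6, DM, 21); (6, LS, 4); (6, LS, 21); (6, SG, 4); (6, SG, 21); (7, DM, 14); (7, DM, 37); (7, NULL, 14); (7, NULL, 37); (NULL, TH, NULL); (NULL, NULL, 19); (NULL, NULL, 19); (NULL, NULL, 31)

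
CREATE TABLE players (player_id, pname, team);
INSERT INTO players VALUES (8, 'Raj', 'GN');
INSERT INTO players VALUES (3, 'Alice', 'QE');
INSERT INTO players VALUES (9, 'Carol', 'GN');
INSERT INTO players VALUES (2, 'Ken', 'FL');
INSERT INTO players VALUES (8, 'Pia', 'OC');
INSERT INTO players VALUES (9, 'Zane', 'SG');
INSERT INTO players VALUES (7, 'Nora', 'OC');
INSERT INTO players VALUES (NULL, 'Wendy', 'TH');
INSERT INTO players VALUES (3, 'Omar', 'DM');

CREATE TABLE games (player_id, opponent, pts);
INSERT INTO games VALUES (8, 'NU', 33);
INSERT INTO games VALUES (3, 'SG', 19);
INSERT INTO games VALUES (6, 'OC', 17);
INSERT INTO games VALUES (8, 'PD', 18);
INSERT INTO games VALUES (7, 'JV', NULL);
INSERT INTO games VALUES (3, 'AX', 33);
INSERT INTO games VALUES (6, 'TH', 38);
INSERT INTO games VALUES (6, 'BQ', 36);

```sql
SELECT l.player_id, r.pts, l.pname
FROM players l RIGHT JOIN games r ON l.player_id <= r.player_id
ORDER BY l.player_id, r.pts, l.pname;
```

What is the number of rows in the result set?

31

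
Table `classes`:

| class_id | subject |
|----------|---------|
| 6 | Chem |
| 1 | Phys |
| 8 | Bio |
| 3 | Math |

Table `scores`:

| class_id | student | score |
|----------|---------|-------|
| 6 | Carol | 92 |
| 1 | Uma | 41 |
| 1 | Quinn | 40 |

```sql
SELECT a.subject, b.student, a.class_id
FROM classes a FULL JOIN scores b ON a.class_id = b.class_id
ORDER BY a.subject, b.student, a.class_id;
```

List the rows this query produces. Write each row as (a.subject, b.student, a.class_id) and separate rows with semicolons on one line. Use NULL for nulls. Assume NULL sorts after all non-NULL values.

FULL OUTER JOIN keeps every row from both sides; unmatched rows get NULL for the other side's columns.
Matching on a.class_id = b.class_id.
Matched pairs: 3; unmatched a rows kept: 2; unmatched b rows kept: 0.

(Bio, NULL, 8); (Chem, Carol, 6); (Math, NULL, 3); (Phys, Quinn, 1); (Phys, Uma, 1)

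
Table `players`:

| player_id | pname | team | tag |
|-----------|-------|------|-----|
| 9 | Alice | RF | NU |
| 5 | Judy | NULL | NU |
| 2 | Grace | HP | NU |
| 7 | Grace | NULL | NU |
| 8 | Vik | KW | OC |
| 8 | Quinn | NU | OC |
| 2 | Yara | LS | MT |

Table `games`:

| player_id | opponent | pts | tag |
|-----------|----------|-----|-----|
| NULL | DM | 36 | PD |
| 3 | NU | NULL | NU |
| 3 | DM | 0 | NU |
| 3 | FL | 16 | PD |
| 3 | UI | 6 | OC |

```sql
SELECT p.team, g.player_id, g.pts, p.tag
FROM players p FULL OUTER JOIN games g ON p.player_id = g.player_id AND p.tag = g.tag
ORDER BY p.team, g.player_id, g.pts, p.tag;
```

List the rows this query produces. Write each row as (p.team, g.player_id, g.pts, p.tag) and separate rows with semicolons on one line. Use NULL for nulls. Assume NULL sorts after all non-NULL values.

FULL OUTER JOIN keeps every row from both sides; unmatched rows get NULL for the other side's columns.
Matching on p.player_id = g.player_id AND p.tag = g.tag. A NULL in a compared column never satisfies the condition.
- p[0] player_id=9, tag=NU → no match; kept with NULLs on the g side.
- p[1] player_id=5, tag=NU → no match; kept with NULLs on the g side.
- p[2] player_id=2, tag=NU → no match; kept with NULLs on the g side.
- p[3] player_id=7, tag=NU → no match; kept with NULLs on the g side.
- p[4] player_id=8, tag=OC → no match; kept with NULLs on the g side.
- p[5] player_id=8, tag=OC → no match; kept with NULLs on the g side.
- p[6] player_id=2, tag=MT → no match; kept with NULLs on the g side.
- 5 row(s) from g found no p partner → padded with NULL.

(HP, NULL, NULL, NU); (KW, NULL, NULL, OC); (LS, NULL, NULL, MT); (NU, NULL, NULL, OC); (RF, NULL, NULL, NU); (NULL, 3, 0, NULL); (NULL, 3, 6, NULL); (NULL, 3, 16, NULL); (NULL, 3, NULL, NULL); (NULL, NULL, 36, NULL); (NULL, NULL, NULL, NU); (NULL, NULL, NULL, NU)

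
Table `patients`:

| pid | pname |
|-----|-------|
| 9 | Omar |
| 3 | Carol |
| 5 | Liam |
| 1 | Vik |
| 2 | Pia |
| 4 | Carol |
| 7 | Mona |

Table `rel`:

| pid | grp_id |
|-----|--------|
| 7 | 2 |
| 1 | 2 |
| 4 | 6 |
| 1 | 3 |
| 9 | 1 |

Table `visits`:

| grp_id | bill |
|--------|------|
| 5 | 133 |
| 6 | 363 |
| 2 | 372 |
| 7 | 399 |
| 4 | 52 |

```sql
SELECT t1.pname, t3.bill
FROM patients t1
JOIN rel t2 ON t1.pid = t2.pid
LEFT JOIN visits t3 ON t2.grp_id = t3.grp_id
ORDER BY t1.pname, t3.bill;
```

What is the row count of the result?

5

Joins associate left-to-right: patients INNER JOIN rel on pid gives 5 intermediate row(s).
Then LEFT JOIN `visits t3` on grp_id: each of those 5 rows is kept; rows whose t2.grp_id has no match in t3 get NULL for t3's columns.
Result: 5 row(s).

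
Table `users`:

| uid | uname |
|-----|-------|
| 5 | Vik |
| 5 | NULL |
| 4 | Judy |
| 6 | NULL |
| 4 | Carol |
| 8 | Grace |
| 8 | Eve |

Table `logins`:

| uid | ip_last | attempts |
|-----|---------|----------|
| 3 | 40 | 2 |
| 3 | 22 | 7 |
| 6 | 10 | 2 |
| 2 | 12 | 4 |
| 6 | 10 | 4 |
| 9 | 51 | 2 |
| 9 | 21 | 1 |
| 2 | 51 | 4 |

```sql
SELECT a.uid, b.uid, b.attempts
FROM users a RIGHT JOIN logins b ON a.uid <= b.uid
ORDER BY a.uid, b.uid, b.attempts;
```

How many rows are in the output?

28

RIGHT JOIN keeps every row from `logins`; unmatched rows get NULL for `users`'s columns.
Matching on a.uid <= b.uid.
- uid=5: 4 matching b row(s), so 4 row(s) emitted.
- uid=5: 4 matching b row(s), so 4 row(s) emitted.
- uid=4: 4 matching b row(s), so 4 row(s) emitted.
- uid=6: 4 matching b row(s), so 4 row(s) emitted.
- uid=4: 4 matching b row(s), so 4 row(s) emitted.
- uid=8: 2 matching b row(s), so 2 row(s) emitted.
- uid=8: 2 matching b row(s), so 2 row(s) emitted.
- 4 row(s) from b found no a partner → padded with NULL.
Total: 24 matched + 4 padded = 28 rows.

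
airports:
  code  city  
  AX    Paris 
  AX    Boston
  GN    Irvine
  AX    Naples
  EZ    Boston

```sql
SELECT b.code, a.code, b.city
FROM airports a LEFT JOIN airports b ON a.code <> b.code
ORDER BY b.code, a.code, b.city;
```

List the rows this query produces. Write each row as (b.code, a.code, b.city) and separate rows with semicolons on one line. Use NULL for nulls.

(AX, EZ, Boston); (AX, EZ, Naples); (AX, EZ, Paris); (AX, GN, Boston); (AX, GN, Naples); (AX, GN, Paris); (EZ, AX, Boston); (EZ, AX, Boston); (EZ, AX, Boston); (EZ, GN, Boston); (GN, AX, Irvine); (GN, AX, Irvine); (GN, AX, Irvine); (GN, EZ, Irvine)

LEFT JOIN keeps every row from `airports a`; unmatched rows get NULL for `airports b`'s columns.
Matching on a.code <> b.code.
Matched pairs: 14; unmatched a rows kept: 0.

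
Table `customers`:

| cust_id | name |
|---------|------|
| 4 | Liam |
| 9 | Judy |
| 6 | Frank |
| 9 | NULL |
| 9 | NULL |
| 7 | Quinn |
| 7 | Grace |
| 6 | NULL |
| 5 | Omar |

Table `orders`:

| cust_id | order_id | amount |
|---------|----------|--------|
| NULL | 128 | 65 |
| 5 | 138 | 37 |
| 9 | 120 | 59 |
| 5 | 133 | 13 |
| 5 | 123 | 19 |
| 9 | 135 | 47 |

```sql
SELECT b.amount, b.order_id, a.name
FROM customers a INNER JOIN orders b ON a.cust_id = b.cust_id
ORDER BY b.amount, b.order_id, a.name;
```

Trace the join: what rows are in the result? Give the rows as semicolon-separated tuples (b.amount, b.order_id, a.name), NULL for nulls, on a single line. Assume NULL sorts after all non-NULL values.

INNER JOIN keeps only pairs where the ON condition holds.
Matching on a.cust_id = b.cust_id. A NULL in a compared column never satisfies the condition.
- cust_id=4: no matching b row, dropped.
- cust_id=9: 2 matching b row(s), so 2 row(s) emitted.
- cust_id=6: no matching b row, dropped.
- cust_id=9: 2 matching b row(s), so 2 row(s) emitted.
- cust_id=9: 2 matching b row(s), so 2 row(s) emitted.
- cust_id=7: no matching b row, dropped.
- cust_id=7: no matching b row, dropped.
- cust_id=6: no matching b row, dropped.
- cust_id=5: 3 matching b row(s), so 3 row(s) emitted.
After projecting and ordering:
b.amount | b.order_id | a.name
13 | 133 | Omar
19 | 123 | Omar
37 | 138 | Omar
47 | 135 | Judy
47 | 135 | NULL
47 | 135 | NULL
59 | 120 | Judy
59 | 120 | NULL
59 | 120 | NULL

(13, 133, Omar); (19, 123, Omar); (37, 138, Omar); (47, 135, Judy); (47, 135, NULL); (47, 135, NULL); (59, 120, Judy); (59, 120, NULL); (59, 120, NULL)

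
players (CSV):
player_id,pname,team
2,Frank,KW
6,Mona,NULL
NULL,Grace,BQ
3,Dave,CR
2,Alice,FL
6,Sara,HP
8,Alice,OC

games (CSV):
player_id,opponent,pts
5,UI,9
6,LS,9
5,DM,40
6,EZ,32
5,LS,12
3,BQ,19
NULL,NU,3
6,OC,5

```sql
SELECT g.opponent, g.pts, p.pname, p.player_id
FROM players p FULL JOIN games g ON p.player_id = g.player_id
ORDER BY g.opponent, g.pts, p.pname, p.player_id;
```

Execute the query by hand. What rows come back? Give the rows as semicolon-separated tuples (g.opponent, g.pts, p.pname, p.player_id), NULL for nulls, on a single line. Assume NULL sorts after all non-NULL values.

FULL OUTER JOIN keeps every row from both sides; unmatched rows get NULL for the other side's columns.
Matching on p.player_id = g.player_id. A NULL in a compared column never satisfies the condition.
- p row (player_id=2): no match → kept, g columns NULL.
- p row (player_id=6): matches 3 g row(s) → 3 output row(s).
- p row (player_id=NULL): no match → kept, g columns NULL.
- p row (player_id=3): matches 1 g row(s) → 1 output row(s).
- p row (player_id=2): no match → kept, g columns NULL.
- p row (player_id=6): matches 3 g row(s) → 3 output row(s).
- p row (player_id=8): no match → kept, g columns NULL.
- 4 g row(s) had no p match → kept, p columns NULL.

(BQ, 19, Dave, 3); (DM, 40, NULL, NULL); (EZ, 32, Mona, 6); (EZ, 32, Sara, 6); (LS, 9, Mona, 6); (LS, 9, Sara, 6); (LS, 12, NULL, NULL); (NU, 3, NULL, NULL); (OC, 5, Mona, 6); (OC, 5, Sara, 6); (UI, 9, NULL, NULL); (NULL, NULL, Alice, 2); (NULL, NULL, Alice, 8); (NULL, NULL, Frank, 2); (NULL, NULL, Grace, NULL)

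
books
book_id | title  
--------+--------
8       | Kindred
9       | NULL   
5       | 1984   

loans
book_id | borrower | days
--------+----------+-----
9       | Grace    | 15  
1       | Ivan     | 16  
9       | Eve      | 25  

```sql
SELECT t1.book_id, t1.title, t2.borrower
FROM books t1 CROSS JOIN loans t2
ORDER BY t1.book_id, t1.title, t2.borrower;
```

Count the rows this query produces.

9

CROSS JOIN pairs every row of `books` with every row of `loans`: 3 × 3 = 9 rows.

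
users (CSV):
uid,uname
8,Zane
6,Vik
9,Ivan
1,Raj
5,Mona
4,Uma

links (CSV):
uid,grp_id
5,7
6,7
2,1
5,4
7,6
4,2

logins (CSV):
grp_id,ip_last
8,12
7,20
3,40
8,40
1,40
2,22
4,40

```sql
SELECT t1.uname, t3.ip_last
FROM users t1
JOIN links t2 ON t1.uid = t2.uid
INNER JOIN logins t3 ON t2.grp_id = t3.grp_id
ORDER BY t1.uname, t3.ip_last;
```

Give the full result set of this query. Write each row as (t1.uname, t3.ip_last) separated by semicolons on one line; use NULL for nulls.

Joins associate left-to-right: users INNER JOIN links on uid gives 4 intermediate row(s).
Then INNER JOIN `logins t3` on grp_id: keep only rows whose t2.grp_id appears in t3.

(Mona, 20); (Mona, 40); (Uma, 22); (Vik, 20)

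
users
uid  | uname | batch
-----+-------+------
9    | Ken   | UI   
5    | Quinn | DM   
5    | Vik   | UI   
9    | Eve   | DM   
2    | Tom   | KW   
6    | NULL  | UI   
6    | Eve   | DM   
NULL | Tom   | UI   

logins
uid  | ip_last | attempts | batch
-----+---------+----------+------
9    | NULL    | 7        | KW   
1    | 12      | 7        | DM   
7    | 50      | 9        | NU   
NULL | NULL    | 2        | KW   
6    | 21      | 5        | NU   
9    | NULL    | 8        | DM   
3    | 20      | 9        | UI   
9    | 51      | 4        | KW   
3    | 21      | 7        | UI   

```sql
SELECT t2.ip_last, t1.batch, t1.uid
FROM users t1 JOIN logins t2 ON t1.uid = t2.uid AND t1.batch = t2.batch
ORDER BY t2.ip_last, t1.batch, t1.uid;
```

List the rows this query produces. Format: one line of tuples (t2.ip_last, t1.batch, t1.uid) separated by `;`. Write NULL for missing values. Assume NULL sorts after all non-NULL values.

INNER JOIN keeps only pairs where the ON condition holds.
Matching on t1.uid = t2.uid AND t1.batch = t2.batch. A NULL in a compared column never satisfies the condition.
- t1 (uid=9, batch=UI) has no partner → excluded.
- t1 (uid=5, batch=DM) has no partner → excluded.
- t1 (uid=5, batch=UI) has no partner → excluded.
- t1 (uid=9, batch=DM) pairs with 1 row(s) of t2.
- t1 (uid=2, batch=KW) has no partner → excluded.
- t1 (uid=6, batch=UI) has no partner → excluded.
- t1 (uid=6, batch=DM) has no partner → excluded.
- t1 (uid=NULL, batch=UI) has no partner → excluded.
After projecting and ordering:
t2.ip_last | t1.batch | t1.uid
NULL | DM | 9

(NULL, DM, 9)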